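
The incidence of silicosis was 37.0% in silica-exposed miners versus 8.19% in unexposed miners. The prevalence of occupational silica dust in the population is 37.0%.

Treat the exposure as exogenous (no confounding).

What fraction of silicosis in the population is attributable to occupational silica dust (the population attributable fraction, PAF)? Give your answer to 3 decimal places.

p₁ = 0.37, p₀ = 0.0819.
Overall risk P(Y=1) = π·p₁ + (1−π)·p₀ = 0.37×0.37 + 0.63×0.0819 = 0.1885.
Under exogeneity, PAF = [P(Y=1) − p₀] / P(Y=1).
PAF = (0.1885 − 0.0819) / 0.1885 ≈ 0.5655

PAF ≈ 0.566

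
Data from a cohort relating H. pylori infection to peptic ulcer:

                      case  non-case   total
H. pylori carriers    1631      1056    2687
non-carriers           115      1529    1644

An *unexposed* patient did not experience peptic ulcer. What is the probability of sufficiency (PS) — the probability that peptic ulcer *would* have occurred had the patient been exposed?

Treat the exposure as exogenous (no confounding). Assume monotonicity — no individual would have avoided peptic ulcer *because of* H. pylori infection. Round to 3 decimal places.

PS ≈ 0.577

p₁ = P(outcome | exposed) = 1631/2687 = 0.607
p₀ = P(outcome | unexposed) = 115/1644 = 0.069951
Under exogeneity and monotonicity, PS = (p₁ − p₀)/(1 − p₀).
PS = (0.607 − 0.069951) / 0.93005 ≈ 0.5774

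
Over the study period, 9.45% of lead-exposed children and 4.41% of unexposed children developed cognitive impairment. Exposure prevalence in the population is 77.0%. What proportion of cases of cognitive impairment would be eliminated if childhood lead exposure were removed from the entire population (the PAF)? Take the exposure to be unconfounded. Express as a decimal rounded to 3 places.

p₁ = 0.0945, p₀ = 0.0441.
Overall risk P(Y=1) = π·p₁ + (1−π)·p₀ = 0.77×0.0945 + 0.23×0.0441 = 0.082908.
Under exogeneity, PAF = [P(Y=1) − p₀] / P(Y=1).
PAF = (0.082908 − 0.0441) / 0.082908 ≈ 0.4681

PAF ≈ 0.468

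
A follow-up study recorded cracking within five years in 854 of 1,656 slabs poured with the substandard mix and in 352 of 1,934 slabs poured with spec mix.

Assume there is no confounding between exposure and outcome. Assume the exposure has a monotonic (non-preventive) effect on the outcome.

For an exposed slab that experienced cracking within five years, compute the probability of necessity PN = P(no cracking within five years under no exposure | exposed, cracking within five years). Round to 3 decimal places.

PN ≈ 0.647

p₁ = P(outcome | exposed) = 854/1656 = 0.5157
p₀ = P(outcome | unexposed) = 352/1934 = 0.18201
Under exogeneity and monotonicity, PN = (p₁ − p₀) / p₁.
PN = (0.5157 − 0.18201) / 0.5157 = 0.33369 / 0.5157 ≈ 0.6471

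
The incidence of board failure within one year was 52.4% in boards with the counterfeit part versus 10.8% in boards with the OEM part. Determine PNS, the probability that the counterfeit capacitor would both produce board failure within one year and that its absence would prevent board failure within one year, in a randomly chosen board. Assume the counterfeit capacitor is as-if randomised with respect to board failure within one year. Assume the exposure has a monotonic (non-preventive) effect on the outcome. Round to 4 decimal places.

p₁ = 0.524, p₀ = 0.108.
Under exogeneity and monotonicity, PNS = p₁ − p₀.
PNS = 0.524 − 0.108 = 0.416

PNS ≈ 0.4160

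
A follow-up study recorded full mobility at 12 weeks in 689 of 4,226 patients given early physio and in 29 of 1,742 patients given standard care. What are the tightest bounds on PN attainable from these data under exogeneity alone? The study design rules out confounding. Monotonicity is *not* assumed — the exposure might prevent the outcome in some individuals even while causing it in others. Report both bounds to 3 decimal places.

p₁ = P(outcome | exposed) = 689/4226 = 0.16304
p₀ = P(outcome | unexposed) = 29/1742 = 0.016648
Under exogeneity alone the bounds on PN are max{0,(p₁−p₀)/p₁} ≤ PN ≤ min{1,(1−p₀)/p₁}.
  lower = (p₁ − p₀)/p₁ = 0.14639 / 0.16304 ≈ 0.8979
  upper = min{1, (1 − p₀)/p₁} = 0.98335 / 0.16304 ≈ 6.0314 → capped at 1

0.898 ≤ PN ≤ 1.000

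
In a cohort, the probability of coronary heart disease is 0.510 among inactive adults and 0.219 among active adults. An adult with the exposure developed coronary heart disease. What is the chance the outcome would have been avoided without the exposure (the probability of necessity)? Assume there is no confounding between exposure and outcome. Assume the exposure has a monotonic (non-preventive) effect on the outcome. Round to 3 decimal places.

PN ≈ 0.571

Let p₁ = 0.51, p₀ = 0.219.
Under exogeneity and monotonicity, PN = (p₁ − p₀) / p₁.
PN = (0.51 − 0.219) / 0.51 = 0.291 / 0.51 ≈ 0.5706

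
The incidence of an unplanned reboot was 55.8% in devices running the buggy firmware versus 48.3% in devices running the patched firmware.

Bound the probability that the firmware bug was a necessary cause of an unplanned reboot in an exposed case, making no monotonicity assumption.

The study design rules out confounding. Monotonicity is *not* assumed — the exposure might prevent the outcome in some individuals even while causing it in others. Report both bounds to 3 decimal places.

0.134 ≤ PN ≤ 0.927

p₁ = 0.558, p₀ = 0.483.
Under exogeneity alone the bounds on PN are max{0,(p₁−p₀)/p₁} ≤ PN ≤ min{1,(1−p₀)/p₁}.
  lower = (p₁ − p₀)/p₁ = 0.075 / 0.558 ≈ 0.1344
  upper = min{1, (1 − p₀)/p₁} = 0.517 / 0.558 ≈ 0.9265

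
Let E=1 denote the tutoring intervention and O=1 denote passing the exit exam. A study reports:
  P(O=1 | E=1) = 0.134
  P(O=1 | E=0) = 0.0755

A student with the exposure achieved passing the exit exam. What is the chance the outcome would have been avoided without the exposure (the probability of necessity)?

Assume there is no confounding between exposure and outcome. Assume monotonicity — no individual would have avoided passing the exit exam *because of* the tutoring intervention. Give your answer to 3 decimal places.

PN ≈ 0.437

Let p₁ = 0.134, p₀ = 0.0755.
Under exogeneity and monotonicity, PN = (p₁ − p₀) / p₁.
PN = (0.134 − 0.0755) / 0.134 = 0.0585 / 0.134 ≈ 0.4366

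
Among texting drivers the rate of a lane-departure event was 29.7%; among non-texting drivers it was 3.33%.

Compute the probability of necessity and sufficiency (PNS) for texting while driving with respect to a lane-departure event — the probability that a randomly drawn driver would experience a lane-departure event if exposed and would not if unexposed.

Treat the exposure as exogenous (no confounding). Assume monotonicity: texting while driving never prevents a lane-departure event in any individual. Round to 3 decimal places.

PNS ≈ 0.264

p₁ = 0.297, p₀ = 0.0333.
Under exogeneity and monotonicity, PNS = p₁ − p₀.
PNS = 0.297 − 0.0333 = 0.2637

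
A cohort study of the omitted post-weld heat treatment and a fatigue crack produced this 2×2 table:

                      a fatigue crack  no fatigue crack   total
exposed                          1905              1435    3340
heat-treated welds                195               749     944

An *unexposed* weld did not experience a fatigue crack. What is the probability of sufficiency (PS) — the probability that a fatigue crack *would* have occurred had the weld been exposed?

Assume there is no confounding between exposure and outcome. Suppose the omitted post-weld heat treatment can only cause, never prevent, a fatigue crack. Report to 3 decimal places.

PS ≈ 0.459

p₁ = P(outcome | exposed) = 1905/3340 = 0.57036
p₀ = P(outcome | unexposed) = 195/944 = 0.20657
Under exogeneity and monotonicity, PS = (p₁ − p₀)/(1 − p₀).
PS = (0.57036 − 0.20657) / 0.79343 ≈ 0.4585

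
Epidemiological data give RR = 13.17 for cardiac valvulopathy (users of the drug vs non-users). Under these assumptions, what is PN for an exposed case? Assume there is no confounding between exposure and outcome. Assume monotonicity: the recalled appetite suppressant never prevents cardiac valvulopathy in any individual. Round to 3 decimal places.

PN ≈ 0.924

Under exogeneity and monotonicity, PN = (RR − 1) / RR = 1 − 1/RR.
PN = (13.17 − 1) / 13.17 = 12.17 / 13.17 ≈ 0.9241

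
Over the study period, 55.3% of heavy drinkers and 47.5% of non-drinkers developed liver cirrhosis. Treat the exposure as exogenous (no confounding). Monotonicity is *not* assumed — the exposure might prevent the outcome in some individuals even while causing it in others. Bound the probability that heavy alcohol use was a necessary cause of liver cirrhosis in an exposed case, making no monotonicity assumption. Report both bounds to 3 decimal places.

0.141 ≤ PN ≤ 0.949

p₁ = 0.553, p₀ = 0.475.
Under exogeneity alone the bounds on PN are max{0,(p₁−p₀)/p₁} ≤ PN ≤ min{1,(1−p₀)/p₁}.
  lower = (p₁ − p₀)/p₁ = 0.078 / 0.553 ≈ 0.1410
  upper = min{1, (1 − p₀)/p₁} = 0.525 / 0.553 ≈ 0.9494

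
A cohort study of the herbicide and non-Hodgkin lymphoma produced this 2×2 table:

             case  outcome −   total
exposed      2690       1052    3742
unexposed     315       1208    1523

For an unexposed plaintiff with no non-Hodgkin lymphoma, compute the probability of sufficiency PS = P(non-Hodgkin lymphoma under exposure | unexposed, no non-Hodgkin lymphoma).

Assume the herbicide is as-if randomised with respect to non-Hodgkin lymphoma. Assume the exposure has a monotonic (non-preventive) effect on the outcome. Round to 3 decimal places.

p₁ = P(outcome | exposed) = 2690/3742 = 0.71887
p₀ = P(outcome | unexposed) = 315/1523 = 0.20683
Under exogeneity and monotonicity, PS = (p₁ − p₀) / (1 − p₀).
PS = (0.71887 − 0.20683) / (1 − 0.20683) = 0.51204 / 0.79317 ≈ 0.6456

PS ≈ 0.646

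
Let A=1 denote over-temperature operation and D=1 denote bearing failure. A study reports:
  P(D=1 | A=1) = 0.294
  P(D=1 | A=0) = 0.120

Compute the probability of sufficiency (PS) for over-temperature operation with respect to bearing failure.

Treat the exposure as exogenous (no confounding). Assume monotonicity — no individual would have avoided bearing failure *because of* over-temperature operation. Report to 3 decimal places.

Let p₁ = 0.294, p₀ = 0.12.
Under exogeneity and monotonicity, PS = (p₁ − p₀) / (1 − p₀).
PS = (0.294 − 0.12) / (1 − 0.12) = 0.174 / 0.88 ≈ 0.1977

PS ≈ 0.198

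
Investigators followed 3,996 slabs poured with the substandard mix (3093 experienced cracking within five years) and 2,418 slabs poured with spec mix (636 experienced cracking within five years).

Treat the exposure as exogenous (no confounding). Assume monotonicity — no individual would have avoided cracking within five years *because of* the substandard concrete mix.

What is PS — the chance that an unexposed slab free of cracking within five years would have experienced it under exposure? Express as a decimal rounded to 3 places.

PS ≈ 0.693

p₁ = P(outcome | exposed) = 3093/3996 = 0.77402
p₀ = P(outcome | unexposed) = 636/2418 = 0.26303
Under exogeneity and monotonicity, PS = (p₁ − p₀) / (1 − p₀).
PS = (0.77402 − 0.26303) / (1 − 0.26303) = 0.511 / 0.73697 ≈ 0.6934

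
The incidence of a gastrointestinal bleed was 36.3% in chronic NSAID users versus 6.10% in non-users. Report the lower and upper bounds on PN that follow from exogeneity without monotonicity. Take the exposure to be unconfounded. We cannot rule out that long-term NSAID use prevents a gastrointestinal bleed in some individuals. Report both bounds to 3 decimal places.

p₁ = 0.363, p₀ = 0.061.
Under exogeneity alone the bounds on PN are max{0,(p₁−p₀)/p₁} ≤ PN ≤ min{1,(1−p₀)/p₁}.
  lower = (p₁ − p₀)/p₁ = 0.302 / 0.363 ≈ 0.8320
  upper = min{1, (1 − p₀)/p₁} = 0.939 / 0.363 ≈ 2.5868 → capped at 1

0.832 ≤ PN ≤ 1.000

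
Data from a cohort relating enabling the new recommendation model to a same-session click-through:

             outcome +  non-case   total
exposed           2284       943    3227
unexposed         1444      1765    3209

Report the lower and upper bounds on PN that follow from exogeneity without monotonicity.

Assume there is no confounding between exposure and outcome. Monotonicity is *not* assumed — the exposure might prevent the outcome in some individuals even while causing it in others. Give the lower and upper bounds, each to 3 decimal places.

0.364 ≤ PN ≤ 0.777

p₁ = P(outcome | exposed) = 2284/3227 = 0.70778
p₀ = P(outcome | unexposed) = 1444/3209 = 0.44998
Under exogeneity alone the bounds on PN are max{0,(p₁−p₀)/p₁} ≤ PN ≤ min{1,(1−p₀)/p₁}.
  lower = (p₁ − p₀)/p₁ = 0.25779 / 0.70778 ≈ 0.3642
  upper = min{1, (1 − p₀)/p₁} = 0.55002 / 0.70778 ≈ 0.7771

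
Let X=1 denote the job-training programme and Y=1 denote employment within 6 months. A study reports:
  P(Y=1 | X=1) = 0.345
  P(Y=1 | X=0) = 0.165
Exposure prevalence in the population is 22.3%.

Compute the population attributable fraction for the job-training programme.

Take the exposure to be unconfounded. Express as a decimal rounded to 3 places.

Let p₁ = 0.345, p₀ = 0.165.
Overall risk P(Y=1) = π·p₁ + (1−π)·p₀ = 0.223×0.345 + 0.777×0.165 = 0.20514.
Under exogeneity, PAF = [P(Y=1) − p₀] / P(Y=1).
PAF = (0.20514 − 0.165) / 0.20514 ≈ 0.1957

PAF ≈ 0.196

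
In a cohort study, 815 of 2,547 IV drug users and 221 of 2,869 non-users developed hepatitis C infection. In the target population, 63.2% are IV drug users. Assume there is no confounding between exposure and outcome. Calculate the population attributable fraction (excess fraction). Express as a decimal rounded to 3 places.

PAF ≈ 0.666

p₁ = P(outcome | exposed) = 815/2547 = 0.31998
p₀ = P(outcome | unexposed) = 221/2869 = 0.07703
Overall risk P(Y=1) = π·p₁ + (1−π)·p₀ = 0.632×0.31998 + 0.368×0.07703 = 0.23058.
Under exogeneity, PAF = [P(Y=1) − p₀] / P(Y=1).
PAF = (0.23058 − 0.07703) / 0.23058 ≈ 0.6659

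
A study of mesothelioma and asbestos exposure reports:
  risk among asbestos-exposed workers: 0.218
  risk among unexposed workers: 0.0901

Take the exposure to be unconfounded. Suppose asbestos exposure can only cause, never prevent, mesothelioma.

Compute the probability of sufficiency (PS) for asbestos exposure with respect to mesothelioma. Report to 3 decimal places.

Let p₁ = 0.218, p₀ = 0.0901.
Under exogeneity and monotonicity, PS = (p₁ − p₀) / (1 − p₀).
PS = (0.218 − 0.0901) / (1 − 0.0901) = 0.1279 / 0.9099 ≈ 0.1406

PS ≈ 0.141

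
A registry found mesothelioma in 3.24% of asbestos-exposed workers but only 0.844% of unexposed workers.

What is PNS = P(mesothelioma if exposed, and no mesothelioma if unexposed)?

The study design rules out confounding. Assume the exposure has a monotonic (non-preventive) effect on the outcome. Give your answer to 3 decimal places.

p₁ = 0.0324, p₀ = 0.00844.
Under exogeneity and monotonicity, PNS = p₁ − p₀.
PNS = 0.0324 − 0.00844 = 0.02396

PNS ≈ 0.024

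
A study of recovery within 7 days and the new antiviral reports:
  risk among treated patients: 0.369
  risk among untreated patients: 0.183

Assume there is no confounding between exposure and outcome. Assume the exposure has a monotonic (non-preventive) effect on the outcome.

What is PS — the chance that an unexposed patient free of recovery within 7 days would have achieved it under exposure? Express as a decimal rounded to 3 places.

Let p₁ = 0.369, p₀ = 0.183.
Under exogeneity and monotonicity, PS = (p₁ − p₀) / (1 − p₀).
PS = (0.369 − 0.183) / (1 − 0.183) = 0.186 / 0.817 ≈ 0.2277

PS ≈ 0.228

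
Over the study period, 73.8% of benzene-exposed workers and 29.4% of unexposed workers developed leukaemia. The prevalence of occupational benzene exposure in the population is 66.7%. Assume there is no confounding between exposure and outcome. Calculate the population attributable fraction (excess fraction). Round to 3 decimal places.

PAF ≈ 0.502

p₁ = 0.738, p₀ = 0.294.
Overall risk P(Y=1) = π·p₁ + (1−π)·p₀ = 0.667×0.738 + 0.333×0.294 = 0.59015.
Under exogeneity, PAF = [P(Y=1) − p₀] / P(Y=1).
PAF = (0.59015 − 0.294) / 0.59015 ≈ 0.5018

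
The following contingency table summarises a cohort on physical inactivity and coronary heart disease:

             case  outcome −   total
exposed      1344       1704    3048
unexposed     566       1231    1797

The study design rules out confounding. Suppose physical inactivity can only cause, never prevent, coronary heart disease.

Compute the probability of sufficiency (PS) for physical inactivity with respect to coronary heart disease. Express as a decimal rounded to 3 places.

PS ≈ 0.184

p₁ = P(outcome | exposed) = 1344/3048 = 0.44094
p₀ = P(outcome | unexposed) = 566/1797 = 0.31497
Under exogeneity and monotonicity, PS = (p₁ − p₀) / (1 − p₀).
PS = (0.44094 − 0.31497) / (1 − 0.31497) = 0.12598 / 0.68503 ≈ 0.1839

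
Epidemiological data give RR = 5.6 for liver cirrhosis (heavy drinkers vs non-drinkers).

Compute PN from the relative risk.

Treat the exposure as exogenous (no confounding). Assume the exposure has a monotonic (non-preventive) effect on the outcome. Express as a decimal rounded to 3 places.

Under exogeneity and monotonicity, PN = (RR − 1) / RR = 1 − 1/RR.
PN = (5.6 − 1) / 5.6 = 4.6 / 5.6 ≈ 0.8214

PN ≈ 0.821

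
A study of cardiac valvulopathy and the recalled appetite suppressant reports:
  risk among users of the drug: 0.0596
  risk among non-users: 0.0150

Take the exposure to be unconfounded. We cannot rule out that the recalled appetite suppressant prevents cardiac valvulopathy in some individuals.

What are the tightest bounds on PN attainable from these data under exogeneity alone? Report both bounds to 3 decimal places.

0.748 ≤ PN ≤ 1.000

Let p₁ = 0.0596, p₀ = 0.015.
Under exogeneity alone the bounds on PN are max{0,(p₁−p₀)/p₁} ≤ PN ≤ min{1,(1−p₀)/p₁}.
  lower = (p₁ − p₀)/p₁ = 0.0446 / 0.0596 ≈ 0.7483
  upper = min{1, (1 − p₀)/p₁} = 0.985 / 0.0596 ≈ 16.5268 → capped at 1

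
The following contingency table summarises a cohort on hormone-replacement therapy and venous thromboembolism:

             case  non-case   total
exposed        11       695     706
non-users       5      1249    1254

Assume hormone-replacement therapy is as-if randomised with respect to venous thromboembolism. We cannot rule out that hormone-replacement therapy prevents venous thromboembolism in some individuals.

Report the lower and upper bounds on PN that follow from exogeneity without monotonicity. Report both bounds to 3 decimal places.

p₁ = P(outcome | exposed) = 11/706 = 0.015581
p₀ = P(outcome | unexposed) = 5/1254 = 0.0039872
Under exogeneity alone the bounds on PN are max{0,(p₁−p₀)/p₁} ≤ PN ≤ min{1,(1−p₀)/p₁}.
  lower = (p₁ − p₀)/p₁ = 0.011593 / 0.015581 ≈ 0.7441
  upper = min{1, (1 − p₀)/p₁} = 0.99601 / 0.015581 ≈ 63.9259 → capped at 1

0.744 ≤ PN ≤ 1.000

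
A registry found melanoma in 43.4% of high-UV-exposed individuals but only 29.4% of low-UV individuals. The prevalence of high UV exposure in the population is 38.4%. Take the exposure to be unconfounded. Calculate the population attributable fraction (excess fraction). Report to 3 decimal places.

PAF ≈ 0.155

p₁ = 0.434, p₀ = 0.294.
Overall risk P(Y=1) = π·p₁ + (1−π)·p₀ = 0.384×0.434 + 0.616×0.294 = 0.34776.
Under exogeneity, PAF = [P(Y=1) − p₀] / P(Y=1).
PAF = (0.34776 − 0.294) / 0.34776 ≈ 0.1546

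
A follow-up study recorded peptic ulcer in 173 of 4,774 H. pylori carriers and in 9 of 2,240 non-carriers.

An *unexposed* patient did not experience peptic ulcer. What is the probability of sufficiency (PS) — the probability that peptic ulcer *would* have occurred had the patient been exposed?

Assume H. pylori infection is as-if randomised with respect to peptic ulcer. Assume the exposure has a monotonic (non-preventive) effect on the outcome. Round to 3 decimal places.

PS ≈ 0.032

p₁ = P(outcome | exposed) = 173/4774 = 0.036238
p₀ = P(outcome | unexposed) = 9/2240 = 0.0040179
Under exogeneity and monotonicity, PS = (p₁ − p₀) / (1 − p₀).
PS = (0.036238 − 0.0040179) / (1 − 0.0040179) = 0.03222 / 0.99598 ≈ 0.0324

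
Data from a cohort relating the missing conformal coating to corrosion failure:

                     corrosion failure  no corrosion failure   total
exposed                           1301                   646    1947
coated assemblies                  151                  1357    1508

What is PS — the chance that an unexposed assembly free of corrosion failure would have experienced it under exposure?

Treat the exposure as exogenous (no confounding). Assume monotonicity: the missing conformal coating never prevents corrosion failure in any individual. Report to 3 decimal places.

PS ≈ 0.631

p₁ = P(outcome | exposed) = 1301/1947 = 0.66821
p₀ = P(outcome | unexposed) = 151/1508 = 0.10013
Under exogeneity and monotonicity, PS = (p₁ − p₀)/(1 − p₀).
PS = (0.66821 − 0.10013) / 0.89987 ≈ 0.6313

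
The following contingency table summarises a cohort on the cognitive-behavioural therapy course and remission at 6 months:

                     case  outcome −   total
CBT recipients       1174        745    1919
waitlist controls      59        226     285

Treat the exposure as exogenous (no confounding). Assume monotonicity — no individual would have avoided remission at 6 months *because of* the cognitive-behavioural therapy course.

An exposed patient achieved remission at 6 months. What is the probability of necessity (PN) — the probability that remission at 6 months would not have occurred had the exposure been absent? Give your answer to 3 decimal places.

PN ≈ 0.662

p₁ = P(outcome | exposed) = 1174/1919 = 0.61178
p₀ = P(outcome | unexposed) = 59/285 = 0.20702
Under exogeneity and monotonicity, PN = (p₁ − p₀) / p₁.
PN = (0.61178 − 0.20702) / 0.61178 = 0.40476 / 0.61178 ≈ 0.6616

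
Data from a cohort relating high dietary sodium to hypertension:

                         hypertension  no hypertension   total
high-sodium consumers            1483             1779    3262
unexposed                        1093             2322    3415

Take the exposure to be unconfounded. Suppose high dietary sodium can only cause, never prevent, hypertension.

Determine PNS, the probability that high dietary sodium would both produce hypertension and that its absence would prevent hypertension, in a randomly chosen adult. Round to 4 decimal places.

p₁ = P(outcome | exposed) = 1483/3262 = 0.45463
p₀ = P(outcome | unexposed) = 1093/3415 = 0.32006
Under exogeneity and monotonicity, PNS = p₁ − p₀.
PNS = 0.45463 − 0.32006 = 0.13457

PNS ≈ 0.1346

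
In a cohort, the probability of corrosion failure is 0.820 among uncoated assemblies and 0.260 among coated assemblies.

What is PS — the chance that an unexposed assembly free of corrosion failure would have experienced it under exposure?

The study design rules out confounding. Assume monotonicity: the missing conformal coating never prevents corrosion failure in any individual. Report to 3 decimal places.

PS ≈ 0.757

Let p₁ = 0.82, p₀ = 0.26.
Under exogeneity and monotonicity, PS = (p₁ − p₀) / (1 − p₀).
PS = (0.82 − 0.26) / (1 − 0.26) = 0.56 / 0.74 ≈ 0.7568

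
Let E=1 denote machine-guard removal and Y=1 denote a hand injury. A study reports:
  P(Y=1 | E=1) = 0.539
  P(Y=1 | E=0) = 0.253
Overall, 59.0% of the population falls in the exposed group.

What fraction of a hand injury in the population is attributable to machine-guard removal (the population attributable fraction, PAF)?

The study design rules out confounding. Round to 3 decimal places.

PAF ≈ 0.400

Let p₁ = 0.539, p₀ = 0.253.
Overall risk P(Y=1) = π·p₁ + (1−π)·p₀ = 0.59×0.539 + 0.41×0.253 = 0.42174.
Under exogeneity, PAF = [P(Y=1) − p₀] / P(Y=1).
PAF = (0.42174 − 0.253) / 0.42174 ≈ 0.4001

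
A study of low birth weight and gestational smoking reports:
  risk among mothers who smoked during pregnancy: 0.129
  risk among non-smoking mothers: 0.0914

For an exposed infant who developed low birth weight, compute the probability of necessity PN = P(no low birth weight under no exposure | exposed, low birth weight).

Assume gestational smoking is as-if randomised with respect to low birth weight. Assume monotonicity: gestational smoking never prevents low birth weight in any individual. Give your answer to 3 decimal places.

PN ≈ 0.291

Let p₁ = 0.129, p₀ = 0.0914.
Under exogeneity and monotonicity, PN = (p₁ − p₀) / p₁.
PN = (0.129 − 0.0914) / 0.129 = 0.0376 / 0.129 ≈ 0.2915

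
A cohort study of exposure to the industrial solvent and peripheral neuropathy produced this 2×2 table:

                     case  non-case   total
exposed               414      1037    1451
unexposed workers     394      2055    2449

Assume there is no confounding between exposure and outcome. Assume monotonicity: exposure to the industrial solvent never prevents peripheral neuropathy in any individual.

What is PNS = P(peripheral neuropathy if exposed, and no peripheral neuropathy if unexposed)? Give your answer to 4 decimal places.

p₁ = P(outcome | exposed) = 414/1451 = 0.28532
p₀ = P(outcome | unexposed) = 394/2449 = 0.16088
Under exogeneity and monotonicity, PNS = p₁ − p₀.
PNS = 0.28532 − 0.16088 = 0.12444

PNS ≈ 0.1244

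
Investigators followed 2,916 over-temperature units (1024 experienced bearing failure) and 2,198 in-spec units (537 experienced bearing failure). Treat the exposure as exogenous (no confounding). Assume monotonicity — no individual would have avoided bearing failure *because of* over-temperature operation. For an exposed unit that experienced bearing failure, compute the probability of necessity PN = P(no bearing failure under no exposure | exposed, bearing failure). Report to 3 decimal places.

PN ≈ 0.304

p₁ = P(outcome | exposed) = 1024/2916 = 0.35117
p₀ = P(outcome | unexposed) = 537/2198 = 0.24431
Under exogeneity and monotonicity, PN = (p₁ − p₀) / p₁.
PN = (0.35117 − 0.24431) / 0.35117 = 0.10685 / 0.35117 ≈ 0.3043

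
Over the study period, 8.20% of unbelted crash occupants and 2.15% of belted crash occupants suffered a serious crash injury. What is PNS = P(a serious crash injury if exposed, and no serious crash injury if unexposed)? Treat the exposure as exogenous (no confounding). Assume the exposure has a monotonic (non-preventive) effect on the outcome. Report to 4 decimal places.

PNS ≈ 0.0605

p₁ = 0.082, p₀ = 0.0215.
Under exogeneity and monotonicity, PNS = p₁ − p₀.
PNS = 0.082 − 0.0215 = 0.0605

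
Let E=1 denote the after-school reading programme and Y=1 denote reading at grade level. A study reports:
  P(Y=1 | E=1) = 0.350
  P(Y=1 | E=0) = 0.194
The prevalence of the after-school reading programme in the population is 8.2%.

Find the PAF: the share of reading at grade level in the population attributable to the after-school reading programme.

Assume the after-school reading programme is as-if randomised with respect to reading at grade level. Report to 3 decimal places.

PAF ≈ 0.062

Let p₁ = 0.35, p₀ = 0.194.
Overall risk P(Y=1) = π·p₁ + (1−π)·p₀ = 0.082×0.35 + 0.918×0.194 = 0.20679.
Under exogeneity, PAF = [P(Y=1) − p₀] / P(Y=1).
PAF = (0.20679 − 0.194) / 0.20679 ≈ 0.0619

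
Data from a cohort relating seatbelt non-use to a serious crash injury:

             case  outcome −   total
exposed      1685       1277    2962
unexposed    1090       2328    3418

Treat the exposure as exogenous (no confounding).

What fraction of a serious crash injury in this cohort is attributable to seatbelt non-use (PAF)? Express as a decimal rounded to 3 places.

PAF ≈ 0.267

p₁ = P(outcome | exposed) = 1685/2962 = 0.56887
p₀ = P(outcome | unexposed) = 1090/3418 = 0.3189
Exposure prevalence π = 2962/6380 = 0.46426; overall risk P(Y=1) = 0.43495.
Under exogeneity, PAF = [P(Y=1) − p₀]/P(Y=1).
PAF = (0.43495 − 0.3189) / 0.43495 ≈ 0.2668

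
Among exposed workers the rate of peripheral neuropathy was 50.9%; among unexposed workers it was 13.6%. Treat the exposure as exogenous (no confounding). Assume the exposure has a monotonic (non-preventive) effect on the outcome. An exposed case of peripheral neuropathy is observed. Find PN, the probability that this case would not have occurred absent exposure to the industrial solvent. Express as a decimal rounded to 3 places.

p₁ = 0.509, p₀ = 0.136.
Under exogeneity and monotonicity, PN = (p₁ − p₀) / p₁.
PN = (0.509 − 0.136) / 0.509 = 0.373 / 0.509 ≈ 0.7328

PN ≈ 0.733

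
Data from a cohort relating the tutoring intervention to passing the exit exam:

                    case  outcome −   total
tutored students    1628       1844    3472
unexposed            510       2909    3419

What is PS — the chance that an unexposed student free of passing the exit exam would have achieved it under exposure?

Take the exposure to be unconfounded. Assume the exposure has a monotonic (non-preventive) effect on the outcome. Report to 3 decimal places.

p₁ = P(outcome | exposed) = 1628/3472 = 0.46889
p₀ = P(outcome | unexposed) = 510/3419 = 0.14917
Under exogeneity and monotonicity, PS = (p₁ − p₀)/(1 − p₀).
PS = (0.46889 − 0.14917) / 0.85083 ≈ 0.3758

PS ≈ 0.376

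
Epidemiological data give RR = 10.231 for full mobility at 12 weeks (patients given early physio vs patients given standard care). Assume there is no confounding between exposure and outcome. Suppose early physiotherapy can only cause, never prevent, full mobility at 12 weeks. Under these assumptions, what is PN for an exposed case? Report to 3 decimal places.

PN ≈ 0.902

Under exogeneity and monotonicity, PN = (RR − 1) / RR = 1 − 1/RR.
PN = (10.231 − 1) / 10.231 = 9.231 / 10.231 ≈ 0.9023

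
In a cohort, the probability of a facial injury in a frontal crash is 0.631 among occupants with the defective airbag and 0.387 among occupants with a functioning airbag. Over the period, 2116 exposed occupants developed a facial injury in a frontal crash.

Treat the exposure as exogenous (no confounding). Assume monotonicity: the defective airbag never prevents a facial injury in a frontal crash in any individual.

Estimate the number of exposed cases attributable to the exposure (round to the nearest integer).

about 818 cases

Let p₁ = 0.631, p₀ = 0.387.
PN = (p₁ − p₀)/p₁ = (0.631 − 0.387) / 0.631 ≈ 0.38669.
Attributable cases ≈ PN × (exposed cases) = 0.38669 × 2116 ≈ 818.23.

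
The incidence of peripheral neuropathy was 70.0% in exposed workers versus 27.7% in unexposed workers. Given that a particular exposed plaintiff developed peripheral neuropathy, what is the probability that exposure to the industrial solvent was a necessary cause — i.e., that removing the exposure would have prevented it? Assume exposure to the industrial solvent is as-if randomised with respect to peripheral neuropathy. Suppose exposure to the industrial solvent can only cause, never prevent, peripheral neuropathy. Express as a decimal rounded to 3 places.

p₁ = 0.7, p₀ = 0.277.
Under exogeneity and monotonicity, PN = (p₁ − p₀) / p₁.
PN = (0.7 − 0.277) / 0.7 = 0.423 / 0.7 ≈ 0.6043

PN ≈ 0.604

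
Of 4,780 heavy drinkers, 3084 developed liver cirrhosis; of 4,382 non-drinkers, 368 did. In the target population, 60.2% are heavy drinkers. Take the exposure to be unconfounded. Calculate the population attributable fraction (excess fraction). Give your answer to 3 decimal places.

p₁ = P(outcome | exposed) = 3084/4780 = 0.64519
p₀ = P(outcome | unexposed) = 368/4382 = 0.08398
Overall risk P(Y=1) = π·p₁ + (1−π)·p₀ = 0.602×0.64519 + 0.398×0.08398 = 0.42183.
Under exogeneity, PAF = [P(Y=1) − p₀] / P(Y=1).
PAF = (0.42183 − 0.08398) / 0.42183 ≈ 0.8009

PAF ≈ 0.801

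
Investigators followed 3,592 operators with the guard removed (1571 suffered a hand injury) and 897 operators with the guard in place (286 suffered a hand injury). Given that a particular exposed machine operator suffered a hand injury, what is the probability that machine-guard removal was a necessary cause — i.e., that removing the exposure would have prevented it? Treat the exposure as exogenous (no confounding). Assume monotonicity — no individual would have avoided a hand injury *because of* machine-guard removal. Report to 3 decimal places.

PN ≈ 0.271

p₁ = P(outcome | exposed) = 1571/3592 = 0.43736
p₀ = P(outcome | unexposed) = 286/897 = 0.31884
Under exogeneity and monotonicity, PN = (p₁ − p₀) / p₁.
PN = (0.43736 − 0.31884) / 0.43736 = 0.11852 / 0.43736 ≈ 0.2710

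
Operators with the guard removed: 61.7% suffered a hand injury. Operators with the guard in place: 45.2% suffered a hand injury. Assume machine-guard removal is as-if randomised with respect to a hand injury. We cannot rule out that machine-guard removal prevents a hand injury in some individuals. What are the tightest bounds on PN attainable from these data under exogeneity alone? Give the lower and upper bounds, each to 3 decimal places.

0.267 ≤ PN ≤ 0.888

p₁ = 0.617, p₀ = 0.452.
Under exogeneity alone the bounds on PN are max{0,(p₁−p₀)/p₁} ≤ PN ≤ min{1,(1−p₀)/p₁}.
  lower = (p₁ − p₀)/p₁ = 0.165 / 0.617 ≈ 0.2674
  upper = min{1, (1 − p₀)/p₁} = 0.548 / 0.617 ≈ 0.8882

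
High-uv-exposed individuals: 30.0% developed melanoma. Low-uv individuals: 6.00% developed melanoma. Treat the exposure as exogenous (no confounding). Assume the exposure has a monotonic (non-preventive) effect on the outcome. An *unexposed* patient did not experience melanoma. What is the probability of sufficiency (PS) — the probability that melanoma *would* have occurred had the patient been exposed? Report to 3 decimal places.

p₁ = 0.3, p₀ = 0.06.
Under exogeneity and monotonicity, PS = (p₁ − p₀) / (1 − p₀).
PS = (0.3 − 0.06) / (1 − 0.06) = 0.24 / 0.94 ≈ 0.2553

PS ≈ 0.255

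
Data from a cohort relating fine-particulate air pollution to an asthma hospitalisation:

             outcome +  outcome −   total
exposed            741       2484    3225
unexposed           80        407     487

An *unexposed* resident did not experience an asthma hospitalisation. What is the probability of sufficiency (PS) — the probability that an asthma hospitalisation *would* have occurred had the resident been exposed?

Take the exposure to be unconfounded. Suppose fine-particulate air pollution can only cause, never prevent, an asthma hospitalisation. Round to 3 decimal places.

PS ≈ 0.078

p₁ = P(outcome | exposed) = 741/3225 = 0.22977
p₀ = P(outcome | unexposed) = 80/487 = 0.16427
Under exogeneity and monotonicity, PS = (p₁ − p₀) / (1 − p₀).
PS = (0.22977 − 0.16427) / (1 − 0.16427) = 0.065496 / 0.83573 ≈ 0.0784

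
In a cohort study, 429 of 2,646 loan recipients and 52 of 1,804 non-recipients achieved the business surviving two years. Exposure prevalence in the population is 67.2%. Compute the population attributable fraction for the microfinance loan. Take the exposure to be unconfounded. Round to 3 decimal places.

p₁ = P(outcome | exposed) = 429/2646 = 0.16213
p₀ = P(outcome | unexposed) = 52/1804 = 0.028825
Overall risk P(Y=1) = π·p₁ + (1−π)·p₀ = 0.672×0.16213 + 0.328×0.028825 = 0.11841.
Under exogeneity, PAF = [P(Y=1) − p₀] / P(Y=1).
PAF = (0.11841 − 0.028825) / 0.11841 ≈ 0.7566

PAF ≈ 0.757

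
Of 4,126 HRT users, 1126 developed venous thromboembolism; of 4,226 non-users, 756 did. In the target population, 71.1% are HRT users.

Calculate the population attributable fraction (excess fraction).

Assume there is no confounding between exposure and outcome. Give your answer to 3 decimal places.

p₁ = P(outcome | exposed) = 1126/4126 = 0.2729
p₀ = P(outcome | unexposed) = 756/4226 = 0.17889
Overall risk P(Y=1) = π·p₁ + (1−π)·p₀ = 0.711×0.2729 + 0.289×0.17889 = 0.24573.
Under exogeneity, PAF = [P(Y=1) − p₀] / P(Y=1).
PAF = (0.24573 − 0.17889) / 0.24573 ≈ 0.2720

PAF ≈ 0.272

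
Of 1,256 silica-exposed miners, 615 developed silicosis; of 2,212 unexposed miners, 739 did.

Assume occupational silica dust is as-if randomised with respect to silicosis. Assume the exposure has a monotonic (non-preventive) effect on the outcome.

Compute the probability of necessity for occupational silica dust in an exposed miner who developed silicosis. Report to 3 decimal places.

PN ≈ 0.318

p₁ = P(outcome | exposed) = 615/1256 = 0.48965
p₀ = P(outcome | unexposed) = 739/2212 = 0.33409
Under exogeneity and monotonicity, PN = (p₁ − p₀) / p₁.
PN = (0.48965 − 0.33409) / 0.48965 = 0.15556 / 0.48965 ≈ 0.3177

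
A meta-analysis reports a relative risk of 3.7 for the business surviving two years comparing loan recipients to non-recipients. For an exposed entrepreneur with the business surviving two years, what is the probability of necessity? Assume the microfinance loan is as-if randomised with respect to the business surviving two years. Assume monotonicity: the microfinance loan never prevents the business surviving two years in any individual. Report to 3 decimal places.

Under exogeneity and monotonicity, PN = (RR − 1) / RR = 1 − 1/RR.
PN = (3.7 − 1) / 3.7 = 2.7 / 3.7 ≈ 0.7297

PN ≈ 0.730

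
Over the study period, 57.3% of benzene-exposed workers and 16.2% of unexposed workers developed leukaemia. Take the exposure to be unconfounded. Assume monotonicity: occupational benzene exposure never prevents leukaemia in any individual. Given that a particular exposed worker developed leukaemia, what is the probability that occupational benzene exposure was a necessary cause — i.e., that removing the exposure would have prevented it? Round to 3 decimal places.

PN ≈ 0.717

p₁ = 0.573, p₀ = 0.162.
Under exogeneity and monotonicity, PN = (p₁ − p₀) / p₁.
PN = (0.573 − 0.162) / 0.573 = 0.411 / 0.573 ≈ 0.7173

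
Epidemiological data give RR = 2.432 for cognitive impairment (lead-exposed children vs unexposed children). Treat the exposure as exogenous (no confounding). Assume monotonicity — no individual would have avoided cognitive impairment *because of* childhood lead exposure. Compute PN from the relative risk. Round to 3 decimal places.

PN ≈ 0.589

Under exogeneity and monotonicity, PN = (RR − 1) / RR = 1 − 1/RR.
PN = (2.432 − 1) / 2.432 = 1.432 / 2.432 ≈ 0.5888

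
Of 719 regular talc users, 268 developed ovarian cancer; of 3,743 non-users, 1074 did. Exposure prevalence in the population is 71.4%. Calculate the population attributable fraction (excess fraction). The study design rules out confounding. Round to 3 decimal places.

PAF ≈ 0.176

p₁ = P(outcome | exposed) = 268/719 = 0.37274
p₀ = P(outcome | unexposed) = 1074/3743 = 0.28694
Overall risk P(Y=1) = π·p₁ + (1−π)·p₀ = 0.714×0.37274 + 0.286×0.28694 = 0.3482.
Under exogeneity, PAF = [P(Y=1) − p₀] / P(Y=1).
PAF = (0.3482 − 0.28694) / 0.3482 ≈ 0.1759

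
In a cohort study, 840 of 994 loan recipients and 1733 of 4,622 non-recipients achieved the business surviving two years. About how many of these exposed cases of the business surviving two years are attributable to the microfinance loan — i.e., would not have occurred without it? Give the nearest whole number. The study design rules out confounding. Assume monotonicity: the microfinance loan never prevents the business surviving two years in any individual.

p₁ = P(outcome | exposed) = 840/994 = 0.84507
p₀ = P(outcome | unexposed) = 1733/4622 = 0.37495
PN = (p₁ − p₀)/p₁ = (0.84507 − 0.37495) / 0.84507 ≈ 0.55631.
Attributable cases ≈ PN × (exposed cases) = 0.55631 × 840 ≈ 467.30.

about 467 cases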